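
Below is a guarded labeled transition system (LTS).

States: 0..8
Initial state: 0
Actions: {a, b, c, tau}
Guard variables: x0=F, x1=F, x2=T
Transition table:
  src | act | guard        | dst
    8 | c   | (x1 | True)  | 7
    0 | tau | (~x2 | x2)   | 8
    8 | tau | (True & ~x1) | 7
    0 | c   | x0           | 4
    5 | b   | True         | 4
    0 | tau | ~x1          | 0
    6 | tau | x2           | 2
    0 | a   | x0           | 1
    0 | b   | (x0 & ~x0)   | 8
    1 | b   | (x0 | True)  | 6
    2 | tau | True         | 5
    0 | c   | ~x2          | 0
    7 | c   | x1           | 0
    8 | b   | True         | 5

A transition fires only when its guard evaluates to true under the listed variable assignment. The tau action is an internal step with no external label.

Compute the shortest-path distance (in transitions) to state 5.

Layered search for 5:
  depth 0: {0}
  depth 1: {8}
  depth 2: {5,7}
depth(5)=2, e.g. tau·b

Answer: 2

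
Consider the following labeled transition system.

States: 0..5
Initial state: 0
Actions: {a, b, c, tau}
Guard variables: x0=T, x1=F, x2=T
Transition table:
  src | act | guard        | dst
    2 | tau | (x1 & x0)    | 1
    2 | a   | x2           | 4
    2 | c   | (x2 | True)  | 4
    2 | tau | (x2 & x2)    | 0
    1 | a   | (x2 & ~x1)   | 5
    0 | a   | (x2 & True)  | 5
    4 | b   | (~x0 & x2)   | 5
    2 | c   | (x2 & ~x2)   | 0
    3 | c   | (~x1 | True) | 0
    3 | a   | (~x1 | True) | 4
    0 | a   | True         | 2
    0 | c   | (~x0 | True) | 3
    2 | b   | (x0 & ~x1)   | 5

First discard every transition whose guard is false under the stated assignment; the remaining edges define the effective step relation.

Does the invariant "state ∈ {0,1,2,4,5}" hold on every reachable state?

Allowed set {0,1,2,4,5}
Reachable = {0,2,3,4,5}
  0: ok
  2: ok
  3: VIOLATES
  4: ok
  5: ok
counterexample path to 3: c

Answer: INVARIANT VIOLATED at state 3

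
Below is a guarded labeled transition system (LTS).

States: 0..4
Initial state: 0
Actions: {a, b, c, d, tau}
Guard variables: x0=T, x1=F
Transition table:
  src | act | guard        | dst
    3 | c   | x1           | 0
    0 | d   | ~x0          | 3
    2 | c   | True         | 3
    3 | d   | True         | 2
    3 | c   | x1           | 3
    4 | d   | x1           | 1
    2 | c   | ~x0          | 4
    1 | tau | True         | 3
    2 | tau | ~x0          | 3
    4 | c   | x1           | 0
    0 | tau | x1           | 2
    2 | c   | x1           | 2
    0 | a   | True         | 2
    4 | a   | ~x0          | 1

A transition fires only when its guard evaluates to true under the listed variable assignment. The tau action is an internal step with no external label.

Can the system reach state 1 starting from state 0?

Answer: UNREACHABLE

Analysis:
4 transition(s) survive guard evaluation.
depth 0: {0}
depth 1: {2}  total {0,2}
depth 2: {3}  total {0,2,3}
Reachable = {0,2,3}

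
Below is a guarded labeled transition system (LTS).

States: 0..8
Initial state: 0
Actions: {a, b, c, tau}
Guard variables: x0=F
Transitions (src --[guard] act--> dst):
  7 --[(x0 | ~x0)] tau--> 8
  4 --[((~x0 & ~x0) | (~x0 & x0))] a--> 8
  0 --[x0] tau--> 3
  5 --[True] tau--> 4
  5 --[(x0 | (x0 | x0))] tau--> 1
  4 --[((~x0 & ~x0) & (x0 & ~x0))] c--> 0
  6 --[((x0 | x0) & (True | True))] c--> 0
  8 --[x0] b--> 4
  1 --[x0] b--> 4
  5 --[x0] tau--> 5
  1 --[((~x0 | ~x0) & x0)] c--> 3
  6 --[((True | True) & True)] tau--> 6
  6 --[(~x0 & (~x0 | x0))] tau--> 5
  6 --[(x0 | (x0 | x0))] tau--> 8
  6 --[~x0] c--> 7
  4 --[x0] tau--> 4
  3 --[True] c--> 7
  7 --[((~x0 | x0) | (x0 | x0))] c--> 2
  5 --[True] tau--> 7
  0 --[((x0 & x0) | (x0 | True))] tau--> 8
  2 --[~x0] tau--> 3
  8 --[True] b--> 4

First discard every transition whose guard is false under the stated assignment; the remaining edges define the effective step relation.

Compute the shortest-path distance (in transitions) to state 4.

Answer: 2

Working:
Layered search for 4:
  depth 0: {0}
  depth 1: {8}
  depth 2: {4}
depth(4)=2, e.g. tau·b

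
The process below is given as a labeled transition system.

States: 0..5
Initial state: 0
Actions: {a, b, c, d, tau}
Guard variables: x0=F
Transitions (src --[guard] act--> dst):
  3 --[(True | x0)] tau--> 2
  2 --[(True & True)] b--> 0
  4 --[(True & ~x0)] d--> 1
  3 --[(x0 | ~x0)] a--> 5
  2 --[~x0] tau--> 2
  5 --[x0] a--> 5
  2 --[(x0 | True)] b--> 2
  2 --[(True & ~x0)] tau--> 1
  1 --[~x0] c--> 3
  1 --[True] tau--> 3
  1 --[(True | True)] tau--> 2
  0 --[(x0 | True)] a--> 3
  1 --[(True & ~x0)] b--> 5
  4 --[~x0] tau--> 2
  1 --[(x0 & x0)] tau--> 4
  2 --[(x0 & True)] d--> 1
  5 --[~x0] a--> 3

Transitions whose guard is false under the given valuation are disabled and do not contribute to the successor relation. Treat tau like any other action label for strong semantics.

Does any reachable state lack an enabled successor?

Reach set: {0,1,2,3,5}
  0: a→3  [1 exit(s)]
  1: b→5  c→3  tau→2  tau→3  [4 exit(s)]
  2: b→0  b→2  tau→1  tau→2  [4 exit(s)]
  3: a→5  tau→2  [2 exit(s)]
  5: a→3  [1 exit(s)]

Answer: DEADLOCK-FREE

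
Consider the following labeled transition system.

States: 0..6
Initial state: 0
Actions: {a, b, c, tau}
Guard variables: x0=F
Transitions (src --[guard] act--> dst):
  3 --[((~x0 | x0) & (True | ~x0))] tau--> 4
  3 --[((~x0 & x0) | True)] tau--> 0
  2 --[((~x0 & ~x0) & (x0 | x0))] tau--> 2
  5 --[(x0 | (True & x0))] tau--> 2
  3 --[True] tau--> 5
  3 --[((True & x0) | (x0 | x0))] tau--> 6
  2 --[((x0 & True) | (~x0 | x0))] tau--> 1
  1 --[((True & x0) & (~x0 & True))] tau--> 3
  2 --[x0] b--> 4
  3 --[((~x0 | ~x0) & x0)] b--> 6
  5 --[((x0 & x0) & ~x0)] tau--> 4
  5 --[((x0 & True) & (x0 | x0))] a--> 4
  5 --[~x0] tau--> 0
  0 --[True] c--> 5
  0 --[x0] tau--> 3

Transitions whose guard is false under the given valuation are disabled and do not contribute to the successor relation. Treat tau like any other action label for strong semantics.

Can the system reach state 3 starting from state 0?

Answer: UNREACHABLE

Working:
After dropping false guards: 6 live edges.
depth 0: {0}
depth 1: {5}  now seen {0,5}
Reach set: {0,5}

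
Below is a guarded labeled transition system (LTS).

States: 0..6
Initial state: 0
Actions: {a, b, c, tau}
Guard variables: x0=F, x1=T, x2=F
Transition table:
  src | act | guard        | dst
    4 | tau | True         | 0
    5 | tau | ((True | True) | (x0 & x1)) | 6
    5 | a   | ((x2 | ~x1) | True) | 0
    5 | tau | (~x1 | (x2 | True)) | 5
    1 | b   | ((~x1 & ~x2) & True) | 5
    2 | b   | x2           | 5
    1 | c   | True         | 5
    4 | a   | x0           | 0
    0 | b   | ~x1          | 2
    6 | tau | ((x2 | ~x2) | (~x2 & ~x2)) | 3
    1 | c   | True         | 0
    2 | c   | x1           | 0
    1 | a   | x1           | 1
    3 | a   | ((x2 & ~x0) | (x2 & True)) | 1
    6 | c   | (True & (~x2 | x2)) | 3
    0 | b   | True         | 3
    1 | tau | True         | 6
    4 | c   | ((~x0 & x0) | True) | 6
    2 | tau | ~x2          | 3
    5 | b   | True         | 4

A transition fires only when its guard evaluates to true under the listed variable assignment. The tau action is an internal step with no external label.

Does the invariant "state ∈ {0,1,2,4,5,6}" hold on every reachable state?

Answer: INVARIANT VIOLATED at state 3

Analysis:
Allowed set {0,1,2,4,5,6}
R = {0,3}
  0: safe
  3: ✗ unsafe
counterexample path to 3: b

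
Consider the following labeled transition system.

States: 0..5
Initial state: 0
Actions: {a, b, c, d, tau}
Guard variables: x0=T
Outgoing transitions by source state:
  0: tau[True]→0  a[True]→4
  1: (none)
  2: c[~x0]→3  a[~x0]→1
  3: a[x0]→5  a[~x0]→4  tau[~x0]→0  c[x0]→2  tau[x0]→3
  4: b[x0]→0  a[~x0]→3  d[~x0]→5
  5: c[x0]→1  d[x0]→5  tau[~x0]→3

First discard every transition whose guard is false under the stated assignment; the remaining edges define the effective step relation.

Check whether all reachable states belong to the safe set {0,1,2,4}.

Answer: INVARIANT HOLDS

Analysis:
Safe = {0,1,2,4}
Reachable = {0,4}
  0: ok
  4: ok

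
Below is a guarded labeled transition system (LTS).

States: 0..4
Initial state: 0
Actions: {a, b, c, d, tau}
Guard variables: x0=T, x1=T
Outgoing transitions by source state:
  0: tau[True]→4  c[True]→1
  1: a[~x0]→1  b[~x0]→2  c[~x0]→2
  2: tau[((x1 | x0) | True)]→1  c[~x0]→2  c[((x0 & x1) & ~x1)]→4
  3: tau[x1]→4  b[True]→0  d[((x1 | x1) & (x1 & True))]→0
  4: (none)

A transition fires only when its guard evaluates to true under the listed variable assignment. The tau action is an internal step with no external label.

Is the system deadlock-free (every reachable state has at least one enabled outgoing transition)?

Answer: DEADLOCK at state 1

Trace:
R = {0,1,4}
  0: c→1  tau→4  [2 exit(s)]
  1: ∅  [no exit]
  4: ∅  [no exit]
witness 1: c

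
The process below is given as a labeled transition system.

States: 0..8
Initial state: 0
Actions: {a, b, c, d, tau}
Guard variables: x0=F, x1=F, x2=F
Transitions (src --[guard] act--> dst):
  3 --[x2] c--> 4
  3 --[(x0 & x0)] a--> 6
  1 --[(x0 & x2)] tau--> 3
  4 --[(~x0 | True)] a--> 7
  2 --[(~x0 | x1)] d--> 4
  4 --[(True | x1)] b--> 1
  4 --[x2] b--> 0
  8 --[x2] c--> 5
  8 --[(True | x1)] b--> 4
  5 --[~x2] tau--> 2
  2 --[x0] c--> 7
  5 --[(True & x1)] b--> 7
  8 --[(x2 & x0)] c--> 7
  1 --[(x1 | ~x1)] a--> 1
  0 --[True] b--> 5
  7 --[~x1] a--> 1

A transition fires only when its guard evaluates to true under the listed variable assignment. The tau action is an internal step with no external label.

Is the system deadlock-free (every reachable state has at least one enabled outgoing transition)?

Reach set: {0,1,2,4,5,7}
  0: b→5  [1 exit(s)]
  1: a→1  [1 exit(s)]
  2: d→4  [1 exit(s)]
  4: a→7  b→1  [2 exit(s)]
  5: tau→2  [1 exit(s)]
  7: a→1  [1 exit(s)]

Answer: DEADLOCK-FREE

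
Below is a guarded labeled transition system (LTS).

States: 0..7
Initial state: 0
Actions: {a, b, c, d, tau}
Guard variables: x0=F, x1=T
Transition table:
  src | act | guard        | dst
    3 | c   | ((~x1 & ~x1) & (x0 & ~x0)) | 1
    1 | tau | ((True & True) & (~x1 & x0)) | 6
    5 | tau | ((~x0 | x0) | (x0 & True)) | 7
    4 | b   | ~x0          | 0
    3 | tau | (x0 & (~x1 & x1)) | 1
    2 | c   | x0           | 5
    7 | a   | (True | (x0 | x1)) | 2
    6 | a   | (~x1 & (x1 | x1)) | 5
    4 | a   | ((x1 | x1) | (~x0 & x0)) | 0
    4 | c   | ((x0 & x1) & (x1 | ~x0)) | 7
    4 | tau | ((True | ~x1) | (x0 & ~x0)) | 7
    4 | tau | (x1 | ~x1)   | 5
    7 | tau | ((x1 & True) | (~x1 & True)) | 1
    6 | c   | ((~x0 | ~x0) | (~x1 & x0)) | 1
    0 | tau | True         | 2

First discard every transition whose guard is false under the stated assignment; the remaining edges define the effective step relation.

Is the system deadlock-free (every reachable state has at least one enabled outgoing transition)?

R = {0,2}
  0: tau→2  [1 exit(s)]
  2: ∅  [no exit]
Path to 2: tau

Answer: DEADLOCK at state 2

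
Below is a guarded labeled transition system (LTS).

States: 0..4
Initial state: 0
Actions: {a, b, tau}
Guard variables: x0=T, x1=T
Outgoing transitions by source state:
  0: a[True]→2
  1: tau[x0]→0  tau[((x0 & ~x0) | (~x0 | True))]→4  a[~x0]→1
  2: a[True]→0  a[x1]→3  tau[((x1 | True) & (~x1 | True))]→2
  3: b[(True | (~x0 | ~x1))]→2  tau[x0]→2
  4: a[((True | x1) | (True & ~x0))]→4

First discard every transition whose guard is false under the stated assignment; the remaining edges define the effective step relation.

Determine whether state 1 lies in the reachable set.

Answer: UNREACHABLE

Analysis:
Guard filter leaves 9 enabled edge(s).
depth 0: {0}
depth 1: {2}  cumulative {0,2}
depth 2: {3}  cumulative {0,2,3}
Reachable = {0,2,3}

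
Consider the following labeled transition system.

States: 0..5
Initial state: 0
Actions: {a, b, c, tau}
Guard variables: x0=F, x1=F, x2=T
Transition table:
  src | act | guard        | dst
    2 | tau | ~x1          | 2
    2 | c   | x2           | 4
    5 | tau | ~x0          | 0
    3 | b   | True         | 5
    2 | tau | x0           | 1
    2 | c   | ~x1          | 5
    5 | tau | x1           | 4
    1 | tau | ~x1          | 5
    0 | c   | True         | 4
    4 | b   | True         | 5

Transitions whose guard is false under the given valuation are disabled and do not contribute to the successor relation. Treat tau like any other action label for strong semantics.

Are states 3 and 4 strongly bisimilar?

Compute ~ classes (split until stable):
  π0 = {{0,1,2,3,4,5}}
  π1 = {{0},{1,5},{2},{3,4}}
  π2 = {{0},{1},{2},{3,4},{5}}
stable after 3 split(s): 5 block(s)
[3]={3,4}  [4]={3,4}

Answer: BISIMILAR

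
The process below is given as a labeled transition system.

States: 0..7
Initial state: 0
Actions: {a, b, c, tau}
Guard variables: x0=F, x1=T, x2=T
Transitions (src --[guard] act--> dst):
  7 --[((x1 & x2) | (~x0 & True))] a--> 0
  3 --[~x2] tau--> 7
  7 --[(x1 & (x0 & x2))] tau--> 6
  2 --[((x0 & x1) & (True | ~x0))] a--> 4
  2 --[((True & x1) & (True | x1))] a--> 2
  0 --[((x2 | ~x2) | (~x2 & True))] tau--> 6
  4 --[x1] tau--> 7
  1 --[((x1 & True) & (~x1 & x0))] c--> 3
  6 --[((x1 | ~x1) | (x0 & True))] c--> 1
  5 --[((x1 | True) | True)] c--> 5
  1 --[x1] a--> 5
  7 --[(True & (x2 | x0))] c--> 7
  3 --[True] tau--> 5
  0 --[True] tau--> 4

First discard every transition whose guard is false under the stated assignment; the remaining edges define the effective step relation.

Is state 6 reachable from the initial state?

10 transition(s) survive guard evaluation.
depth 0: {0}
depth 1: {4,6}  cumulative {0,4,6}
depth 2: {1,7}  cumulative {0,1,4,6,7}
depth 3: {5}  cumulative {0,1,4,5,6,7}
R = {0,1,4,5,6,7}
Path to 6: tau

Answer: REACHABLE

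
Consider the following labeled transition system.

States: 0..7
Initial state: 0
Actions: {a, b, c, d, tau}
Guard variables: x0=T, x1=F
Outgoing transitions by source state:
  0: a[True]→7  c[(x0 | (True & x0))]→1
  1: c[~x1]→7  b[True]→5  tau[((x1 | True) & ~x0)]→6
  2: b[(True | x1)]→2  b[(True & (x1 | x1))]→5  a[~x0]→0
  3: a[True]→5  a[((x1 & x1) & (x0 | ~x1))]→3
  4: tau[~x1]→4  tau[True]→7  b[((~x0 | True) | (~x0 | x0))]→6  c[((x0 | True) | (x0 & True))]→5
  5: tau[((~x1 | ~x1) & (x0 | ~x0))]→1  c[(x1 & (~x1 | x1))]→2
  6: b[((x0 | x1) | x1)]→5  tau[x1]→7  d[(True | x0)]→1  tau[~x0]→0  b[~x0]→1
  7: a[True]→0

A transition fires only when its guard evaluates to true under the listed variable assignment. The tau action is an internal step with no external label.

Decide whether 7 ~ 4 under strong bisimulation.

Bisimulation quotient by refinement:
  P[0] = {{0,1,2,3,4,5,6,7}}
  P[1] = {{0},{1},{2},{3,7},{4},{5},{6}}
  P[2] = {{0},{1},{2},{3},{4},{5},{6},{7}}
Fixed point at round 3; 8 class(es).
class of 7: {7}; class of 4: {4}

Answer: NOT BISIMILAR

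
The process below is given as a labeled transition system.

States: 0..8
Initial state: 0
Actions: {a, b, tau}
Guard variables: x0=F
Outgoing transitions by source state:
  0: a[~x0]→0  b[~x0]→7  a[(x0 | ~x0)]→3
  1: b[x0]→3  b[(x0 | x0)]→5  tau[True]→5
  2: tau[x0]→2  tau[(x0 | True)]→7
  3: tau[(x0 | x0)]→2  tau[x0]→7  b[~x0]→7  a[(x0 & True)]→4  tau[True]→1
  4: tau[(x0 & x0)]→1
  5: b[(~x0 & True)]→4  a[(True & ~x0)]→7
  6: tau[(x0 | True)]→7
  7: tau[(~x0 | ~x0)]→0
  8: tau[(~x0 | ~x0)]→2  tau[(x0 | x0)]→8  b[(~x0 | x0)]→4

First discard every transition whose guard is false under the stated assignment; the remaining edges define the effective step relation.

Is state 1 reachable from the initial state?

Answer: REACHABLE

Working:
13 transition(s) survive guard evaluation.
depth 0: {0}
depth 1: {3,7}  total {0,3,7}
depth 2: {1}  total {0,1,3,7}
depth 3: {5}  total {0,1,3,5,7}
depth 4: {4}  total {0,1,3,4,5,7}
Reachable = {0,1,3,4,5,7}
witness 1: a·tau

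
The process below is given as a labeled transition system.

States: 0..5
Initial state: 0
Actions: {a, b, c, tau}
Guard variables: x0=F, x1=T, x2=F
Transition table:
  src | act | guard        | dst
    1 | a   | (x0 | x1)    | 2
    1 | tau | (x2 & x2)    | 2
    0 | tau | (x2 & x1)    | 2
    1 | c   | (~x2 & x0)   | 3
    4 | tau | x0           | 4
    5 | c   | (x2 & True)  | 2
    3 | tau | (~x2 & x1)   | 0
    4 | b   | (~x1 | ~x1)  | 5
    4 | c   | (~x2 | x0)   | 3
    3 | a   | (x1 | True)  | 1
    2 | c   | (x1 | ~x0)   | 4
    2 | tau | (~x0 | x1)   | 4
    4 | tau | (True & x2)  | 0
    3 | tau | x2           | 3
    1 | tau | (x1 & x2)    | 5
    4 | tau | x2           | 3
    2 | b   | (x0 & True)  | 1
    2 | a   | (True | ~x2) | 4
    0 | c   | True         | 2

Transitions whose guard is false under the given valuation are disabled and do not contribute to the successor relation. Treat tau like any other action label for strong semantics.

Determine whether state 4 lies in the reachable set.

After dropping false guards: 8 live edges.
L0 = {0}
L1 = {2}  now seen {0,2}
L2 = {4}  now seen {0,2,4}
L3 = {3}  now seen {0,2,3,4}
L4 = {1}  now seen {0,1,2,3,4}
Reach set: {0,1,2,3,4}
trace reaching 4: c·c

Answer: REACHABLE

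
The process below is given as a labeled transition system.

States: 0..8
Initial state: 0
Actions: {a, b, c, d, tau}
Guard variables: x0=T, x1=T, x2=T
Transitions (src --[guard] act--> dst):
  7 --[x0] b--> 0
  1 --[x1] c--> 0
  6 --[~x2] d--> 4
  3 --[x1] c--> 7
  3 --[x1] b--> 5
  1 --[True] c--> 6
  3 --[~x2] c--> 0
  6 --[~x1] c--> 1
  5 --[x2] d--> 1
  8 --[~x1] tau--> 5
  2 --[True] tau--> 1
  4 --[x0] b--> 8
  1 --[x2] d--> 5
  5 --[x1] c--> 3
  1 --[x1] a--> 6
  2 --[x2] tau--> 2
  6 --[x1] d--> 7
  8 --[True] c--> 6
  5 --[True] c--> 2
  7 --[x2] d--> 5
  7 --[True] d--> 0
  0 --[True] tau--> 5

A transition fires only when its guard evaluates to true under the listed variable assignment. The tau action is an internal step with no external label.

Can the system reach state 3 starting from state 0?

After dropping false guards: 18 live edges.
depth 0: {0}
depth 1: {5}  total {0,5}
depth 2: {1,2,3}  total {0,1,2,3,5}
depth 3: {6,7}  total {0,1,2,3,5,6,7}
Reach set: {0,1,2,3,5,6,7}
witness 3: tau·c

Answer: REACHABLE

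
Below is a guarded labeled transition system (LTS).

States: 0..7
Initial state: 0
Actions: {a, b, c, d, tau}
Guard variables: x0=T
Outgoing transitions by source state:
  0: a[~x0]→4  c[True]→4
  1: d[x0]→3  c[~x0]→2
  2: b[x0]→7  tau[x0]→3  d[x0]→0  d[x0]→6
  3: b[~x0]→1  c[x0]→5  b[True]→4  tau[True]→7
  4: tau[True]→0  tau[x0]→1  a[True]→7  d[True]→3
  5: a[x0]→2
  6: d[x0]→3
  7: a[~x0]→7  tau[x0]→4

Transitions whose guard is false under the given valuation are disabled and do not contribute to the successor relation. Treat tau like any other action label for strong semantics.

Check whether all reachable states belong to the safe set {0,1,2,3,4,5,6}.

Answer: INVARIANT VIOLATED at state 7

Working:
Inv-set: {0,1,2,3,4,5,6}
R = {0,1,2,3,4,5,6,7}
  0: ok
  1: ok
  2: ok
  3: ok
  4: ok
  5: ok
  6: ok
  7: VIOLATES
witness against invariant: c·a → 7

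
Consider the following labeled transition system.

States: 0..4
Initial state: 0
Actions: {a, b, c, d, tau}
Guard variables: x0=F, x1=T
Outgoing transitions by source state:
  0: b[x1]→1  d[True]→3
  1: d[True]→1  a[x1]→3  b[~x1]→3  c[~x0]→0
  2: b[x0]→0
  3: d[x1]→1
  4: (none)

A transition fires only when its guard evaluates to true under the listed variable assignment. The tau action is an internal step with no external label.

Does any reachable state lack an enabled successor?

Reachable = {0,1,3}
  0: b→1  d→3  [2 out]
  1: a→3  c→0  d→1  [3 out]
  3: d→1  [1 out]

Answer: DEADLOCK-FREE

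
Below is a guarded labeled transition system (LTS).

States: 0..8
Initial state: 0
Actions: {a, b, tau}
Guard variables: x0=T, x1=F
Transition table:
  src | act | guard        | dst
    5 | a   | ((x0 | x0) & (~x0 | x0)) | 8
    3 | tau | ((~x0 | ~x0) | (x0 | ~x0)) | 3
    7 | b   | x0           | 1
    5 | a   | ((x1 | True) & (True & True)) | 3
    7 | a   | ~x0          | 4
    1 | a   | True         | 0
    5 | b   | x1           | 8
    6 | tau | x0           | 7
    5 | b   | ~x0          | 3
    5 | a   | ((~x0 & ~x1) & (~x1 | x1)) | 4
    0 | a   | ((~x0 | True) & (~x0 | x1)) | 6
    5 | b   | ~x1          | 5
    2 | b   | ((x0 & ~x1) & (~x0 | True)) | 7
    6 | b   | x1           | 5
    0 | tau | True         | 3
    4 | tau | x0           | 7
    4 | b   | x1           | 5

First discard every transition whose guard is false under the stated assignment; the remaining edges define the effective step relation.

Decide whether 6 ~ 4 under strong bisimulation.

Compute ~ classes (split until stable):
  P[0] = {{0,1,2,3,4,5,6,7,8}}
  P[1] = {{0,3,4,6},{1},{2,7},{5},{8}}
  P[2] = {{0,3},{1},{2},{4,6},{5},{7},{8}}
Fixed point at round 3; 7 class(es).
class of 6: {4,6}; class of 4: {4,6}

Answer: BISIMILAR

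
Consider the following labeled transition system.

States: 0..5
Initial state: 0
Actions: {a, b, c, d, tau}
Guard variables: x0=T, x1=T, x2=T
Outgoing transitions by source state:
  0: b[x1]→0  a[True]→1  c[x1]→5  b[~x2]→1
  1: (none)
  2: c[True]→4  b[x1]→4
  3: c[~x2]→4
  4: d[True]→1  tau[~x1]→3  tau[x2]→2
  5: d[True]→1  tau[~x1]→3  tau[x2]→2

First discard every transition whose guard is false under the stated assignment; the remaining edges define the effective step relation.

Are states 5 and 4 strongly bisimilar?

Answer: BISIMILAR

Analysis:
Compute ~ classes (split until stable):
  round 0: {{0,1,2,3,4,5}}
  round 1: {{0},{1,3},{2},{4,5}}
stable after 2 split(s): 4 block(s)
class of 5: {4,5}; class of 4: {4,5}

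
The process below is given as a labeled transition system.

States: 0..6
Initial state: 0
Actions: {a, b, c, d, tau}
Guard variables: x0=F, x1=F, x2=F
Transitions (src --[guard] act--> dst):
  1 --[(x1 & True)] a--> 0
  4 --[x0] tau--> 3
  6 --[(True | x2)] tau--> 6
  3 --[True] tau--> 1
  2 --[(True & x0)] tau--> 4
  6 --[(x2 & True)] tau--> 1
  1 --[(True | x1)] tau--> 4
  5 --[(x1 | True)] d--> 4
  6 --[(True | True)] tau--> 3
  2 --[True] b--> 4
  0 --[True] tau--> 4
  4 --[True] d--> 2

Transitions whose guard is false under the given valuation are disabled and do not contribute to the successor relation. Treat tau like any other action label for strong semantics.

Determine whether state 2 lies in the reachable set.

8 transition(s) survive guard evaluation.
Layer 0: {0}
Layer 1: {4}  total {0,4}
Layer 2: {2}  total {0,2,4}
Reachable = {0,2,4}
witness 2: tau·d

Answer: REACHABLE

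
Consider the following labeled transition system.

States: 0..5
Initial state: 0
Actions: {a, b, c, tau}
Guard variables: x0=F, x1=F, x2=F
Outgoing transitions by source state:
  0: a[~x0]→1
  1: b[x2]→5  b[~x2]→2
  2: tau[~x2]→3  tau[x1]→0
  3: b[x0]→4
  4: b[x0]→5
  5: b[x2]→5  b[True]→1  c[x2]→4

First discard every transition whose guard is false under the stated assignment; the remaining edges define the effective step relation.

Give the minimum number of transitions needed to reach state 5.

Answer: UNREACHABLE

Trace:
Breadth-first toward 5:
  L0 = {0}
  L1 = {1}
  L2 = {2}
  L3 = {3}
5 never appears.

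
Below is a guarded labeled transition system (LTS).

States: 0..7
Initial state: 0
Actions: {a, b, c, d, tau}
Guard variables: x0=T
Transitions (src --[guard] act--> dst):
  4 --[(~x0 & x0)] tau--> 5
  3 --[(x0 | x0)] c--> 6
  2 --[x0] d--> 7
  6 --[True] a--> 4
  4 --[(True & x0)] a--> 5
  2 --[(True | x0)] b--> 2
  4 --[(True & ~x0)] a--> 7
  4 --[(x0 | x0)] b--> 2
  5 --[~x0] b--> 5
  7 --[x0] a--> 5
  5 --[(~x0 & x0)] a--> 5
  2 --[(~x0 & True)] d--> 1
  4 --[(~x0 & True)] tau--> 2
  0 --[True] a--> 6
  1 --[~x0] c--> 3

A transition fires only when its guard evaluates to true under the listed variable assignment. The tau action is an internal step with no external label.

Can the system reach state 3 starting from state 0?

Answer: UNREACHABLE

Analysis:
8 transition(s) survive guard evaluation.
Layer 0: {0}
Layer 1: {6}  total {0,6}
Layer 2: {4}  total {0,4,6}
Layer 3: {2,5}  total {0,2,4,5,6}
Layer 4: {7}  total {0,2,4,5,6,7}
R = {0,2,4,5,6,7}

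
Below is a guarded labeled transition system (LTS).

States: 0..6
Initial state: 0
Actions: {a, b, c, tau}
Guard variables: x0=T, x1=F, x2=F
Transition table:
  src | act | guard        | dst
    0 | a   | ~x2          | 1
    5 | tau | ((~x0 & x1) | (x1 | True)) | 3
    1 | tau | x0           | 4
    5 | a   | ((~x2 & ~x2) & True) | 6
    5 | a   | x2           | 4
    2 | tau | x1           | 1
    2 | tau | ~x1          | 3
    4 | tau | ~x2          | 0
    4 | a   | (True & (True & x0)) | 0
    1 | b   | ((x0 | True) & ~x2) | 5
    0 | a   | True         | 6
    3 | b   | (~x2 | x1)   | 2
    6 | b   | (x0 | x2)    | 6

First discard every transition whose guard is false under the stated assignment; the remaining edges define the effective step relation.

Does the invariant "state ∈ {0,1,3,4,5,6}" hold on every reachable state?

Answer: INVARIANT VIOLATED at state 2

Analysis:
Safe = {0,1,3,4,5,6}
Reachable = {0,1,2,3,4,5,6}
  0: ✓
  1: ✓
  2: VIOLATES
  3: ✓
  4: ✓
  5: ✓
  6: ✓
reach 2 via a·b·tau·b — violates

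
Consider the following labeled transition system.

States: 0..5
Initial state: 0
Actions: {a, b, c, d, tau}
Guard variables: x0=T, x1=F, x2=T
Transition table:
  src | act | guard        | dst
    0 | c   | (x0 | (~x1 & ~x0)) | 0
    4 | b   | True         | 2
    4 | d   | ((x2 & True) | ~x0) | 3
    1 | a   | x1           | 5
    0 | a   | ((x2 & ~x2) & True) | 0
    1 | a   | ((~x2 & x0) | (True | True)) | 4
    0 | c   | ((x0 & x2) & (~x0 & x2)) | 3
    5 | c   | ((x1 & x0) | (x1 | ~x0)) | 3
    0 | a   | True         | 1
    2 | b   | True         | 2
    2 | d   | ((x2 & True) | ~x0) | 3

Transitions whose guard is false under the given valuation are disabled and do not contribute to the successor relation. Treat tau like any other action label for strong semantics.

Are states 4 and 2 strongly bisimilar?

Answer: BISIMILAR

Trace:
Refine partition for ~:
  round 0: {{0,1,2,3,4,5}}
  round 1: {{0},{1},{2,4},{3,5}}
4 equivalence class(es) (converged in 2)
class of 4: {2,4}; class of 2: {2,4}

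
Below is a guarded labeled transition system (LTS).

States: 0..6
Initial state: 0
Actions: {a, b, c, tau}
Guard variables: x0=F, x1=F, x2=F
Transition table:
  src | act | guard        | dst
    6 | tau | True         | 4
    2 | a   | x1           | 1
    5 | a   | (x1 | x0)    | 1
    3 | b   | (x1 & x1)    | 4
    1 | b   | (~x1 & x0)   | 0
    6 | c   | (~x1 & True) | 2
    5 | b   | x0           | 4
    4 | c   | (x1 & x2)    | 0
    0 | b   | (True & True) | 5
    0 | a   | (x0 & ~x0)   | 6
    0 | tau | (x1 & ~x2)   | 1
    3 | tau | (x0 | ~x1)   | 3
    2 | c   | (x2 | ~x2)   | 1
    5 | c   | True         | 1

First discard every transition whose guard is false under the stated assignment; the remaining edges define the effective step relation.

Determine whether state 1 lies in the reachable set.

Answer: REACHABLE

Trace:
After dropping false guards: 6 live edges.
Layer 0: {0}
Layer 1: {5}  total {0,5}
Layer 2: {1}  total {0,1,5}
R = {0,1,5}
Path to 1: b·c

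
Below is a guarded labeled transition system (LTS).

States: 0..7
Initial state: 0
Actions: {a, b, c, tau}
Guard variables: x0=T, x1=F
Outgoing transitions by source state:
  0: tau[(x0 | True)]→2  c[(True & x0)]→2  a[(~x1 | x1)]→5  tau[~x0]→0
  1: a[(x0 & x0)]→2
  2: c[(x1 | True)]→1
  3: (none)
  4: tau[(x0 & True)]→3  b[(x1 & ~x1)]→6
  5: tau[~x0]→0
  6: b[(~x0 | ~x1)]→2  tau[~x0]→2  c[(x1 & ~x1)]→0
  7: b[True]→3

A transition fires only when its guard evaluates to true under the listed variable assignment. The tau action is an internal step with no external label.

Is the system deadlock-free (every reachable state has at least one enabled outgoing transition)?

Answer: DEADLOCK at state 5

Analysis:
Reachable = {0,1,2,5}
  0: a→5  c→2  tau→2  [deg 3]
  1: a→2  [deg 1]
  2: c→1  [deg 1]
  5: ∅  [no exit]
witness 5: a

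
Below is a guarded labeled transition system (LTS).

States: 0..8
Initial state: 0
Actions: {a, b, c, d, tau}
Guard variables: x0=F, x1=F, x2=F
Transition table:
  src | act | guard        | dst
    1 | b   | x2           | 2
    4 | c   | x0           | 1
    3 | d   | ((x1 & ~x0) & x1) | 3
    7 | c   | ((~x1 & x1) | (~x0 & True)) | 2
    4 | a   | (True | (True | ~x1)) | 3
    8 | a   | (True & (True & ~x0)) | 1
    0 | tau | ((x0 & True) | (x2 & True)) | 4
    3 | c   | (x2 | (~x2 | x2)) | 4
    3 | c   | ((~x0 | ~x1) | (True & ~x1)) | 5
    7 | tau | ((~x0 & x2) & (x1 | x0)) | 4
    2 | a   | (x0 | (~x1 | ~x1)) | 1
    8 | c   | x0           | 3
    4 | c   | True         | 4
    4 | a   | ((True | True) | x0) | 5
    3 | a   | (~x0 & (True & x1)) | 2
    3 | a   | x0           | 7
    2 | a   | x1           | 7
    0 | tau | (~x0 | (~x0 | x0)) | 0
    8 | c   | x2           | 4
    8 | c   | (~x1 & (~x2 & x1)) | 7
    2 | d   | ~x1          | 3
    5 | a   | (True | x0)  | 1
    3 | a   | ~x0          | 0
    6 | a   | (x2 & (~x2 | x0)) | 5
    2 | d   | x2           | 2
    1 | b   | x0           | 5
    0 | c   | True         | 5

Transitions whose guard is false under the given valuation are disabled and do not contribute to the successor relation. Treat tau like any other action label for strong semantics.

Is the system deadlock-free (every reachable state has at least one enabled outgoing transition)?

Answer: DEADLOCK at state 1

Analysis:
Reachable = {0,1,5}
  0: c→5  tau→0  [deg 2]
  1: ∅  [deadlock]
  5: a→1  [deg 1]
witness 1: c·a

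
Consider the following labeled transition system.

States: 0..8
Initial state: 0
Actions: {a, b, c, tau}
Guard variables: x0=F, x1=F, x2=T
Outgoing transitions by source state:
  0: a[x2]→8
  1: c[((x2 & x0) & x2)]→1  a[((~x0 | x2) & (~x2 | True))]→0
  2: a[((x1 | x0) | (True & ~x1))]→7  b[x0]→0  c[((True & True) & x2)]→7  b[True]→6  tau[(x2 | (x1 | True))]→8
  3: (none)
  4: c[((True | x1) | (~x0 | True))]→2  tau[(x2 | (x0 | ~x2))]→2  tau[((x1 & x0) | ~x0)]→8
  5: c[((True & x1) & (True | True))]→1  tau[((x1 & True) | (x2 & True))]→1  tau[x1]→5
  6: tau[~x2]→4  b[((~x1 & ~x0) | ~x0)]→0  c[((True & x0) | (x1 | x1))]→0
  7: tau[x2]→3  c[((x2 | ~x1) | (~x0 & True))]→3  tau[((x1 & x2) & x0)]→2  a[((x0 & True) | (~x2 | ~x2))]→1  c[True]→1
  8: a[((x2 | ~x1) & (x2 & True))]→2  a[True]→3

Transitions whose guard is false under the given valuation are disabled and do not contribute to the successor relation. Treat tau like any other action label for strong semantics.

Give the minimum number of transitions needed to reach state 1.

Answer: 4

Analysis:
Layered search for 1:
  depth 0: {0}
  depth 1: {8}
  depth 2: {2,3}
  depth 3: {6,7}
  depth 4: {1}
depth(1)=4, e.g. a·a·a·c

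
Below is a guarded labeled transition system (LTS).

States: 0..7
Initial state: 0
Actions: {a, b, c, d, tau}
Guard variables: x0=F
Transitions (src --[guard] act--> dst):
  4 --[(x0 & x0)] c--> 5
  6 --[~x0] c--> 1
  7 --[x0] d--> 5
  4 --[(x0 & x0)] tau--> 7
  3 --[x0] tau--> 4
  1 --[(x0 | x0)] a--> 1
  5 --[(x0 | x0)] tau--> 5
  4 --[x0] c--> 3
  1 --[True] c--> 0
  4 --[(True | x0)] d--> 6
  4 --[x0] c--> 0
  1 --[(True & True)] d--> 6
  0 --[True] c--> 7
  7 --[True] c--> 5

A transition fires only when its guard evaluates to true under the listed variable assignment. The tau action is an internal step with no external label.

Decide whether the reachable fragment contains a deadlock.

Answer: DEADLOCK at state 5

Working:
Reachable = {0,5,7}
  0: c→7  [deg 1]
  5: ∅  [no exit]
  7: c→5  [deg 1]
witness 5: c·c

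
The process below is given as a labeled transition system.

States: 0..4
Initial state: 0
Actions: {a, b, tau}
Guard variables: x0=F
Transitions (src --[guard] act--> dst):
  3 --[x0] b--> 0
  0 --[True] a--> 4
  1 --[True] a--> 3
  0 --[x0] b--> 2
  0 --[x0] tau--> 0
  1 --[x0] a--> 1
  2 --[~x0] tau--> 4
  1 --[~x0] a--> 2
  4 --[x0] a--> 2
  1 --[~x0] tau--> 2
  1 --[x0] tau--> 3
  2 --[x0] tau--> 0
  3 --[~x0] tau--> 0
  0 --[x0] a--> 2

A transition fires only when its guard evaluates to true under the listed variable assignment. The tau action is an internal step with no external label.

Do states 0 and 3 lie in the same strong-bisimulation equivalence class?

Answer: NOT BISIMILAR

Analysis:
Compute ~ classes (split until stable):
  round 0: {{0,1,2,3,4}}
  round 1: {{0},{1},{2,3},{4}}
  round 2: {{0},{1},{2},{3},{4}}
Fixed point at round 3; 5 class(es).
[0]={0}  [3]={3}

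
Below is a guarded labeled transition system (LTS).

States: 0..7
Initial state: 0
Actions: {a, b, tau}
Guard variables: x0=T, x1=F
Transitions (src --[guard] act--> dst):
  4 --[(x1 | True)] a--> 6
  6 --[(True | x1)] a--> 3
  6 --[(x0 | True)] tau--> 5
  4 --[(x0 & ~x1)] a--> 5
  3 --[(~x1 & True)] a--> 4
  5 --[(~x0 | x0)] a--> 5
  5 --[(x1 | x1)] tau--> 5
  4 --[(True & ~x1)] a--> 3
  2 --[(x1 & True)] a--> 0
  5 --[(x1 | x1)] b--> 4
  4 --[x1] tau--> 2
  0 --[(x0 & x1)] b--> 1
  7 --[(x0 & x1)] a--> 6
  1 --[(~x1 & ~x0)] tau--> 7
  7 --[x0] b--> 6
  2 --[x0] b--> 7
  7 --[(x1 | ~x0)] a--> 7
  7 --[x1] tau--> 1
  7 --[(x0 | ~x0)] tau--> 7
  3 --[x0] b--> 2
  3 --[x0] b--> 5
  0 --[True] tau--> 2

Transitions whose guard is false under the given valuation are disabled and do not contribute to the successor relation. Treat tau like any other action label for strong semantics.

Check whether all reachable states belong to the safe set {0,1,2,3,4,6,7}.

Answer: INVARIANT VIOLATED at state 5

Working:
Inv-set: {0,1,2,3,4,6,7}
Reach set: {0,2,3,4,5,6,7}
  0: safe
  2: safe
  3: safe
  4: safe
  5: ✗ unsafe
  6: safe
  7: safe
witness against invariant: tau·b·b·tau → 5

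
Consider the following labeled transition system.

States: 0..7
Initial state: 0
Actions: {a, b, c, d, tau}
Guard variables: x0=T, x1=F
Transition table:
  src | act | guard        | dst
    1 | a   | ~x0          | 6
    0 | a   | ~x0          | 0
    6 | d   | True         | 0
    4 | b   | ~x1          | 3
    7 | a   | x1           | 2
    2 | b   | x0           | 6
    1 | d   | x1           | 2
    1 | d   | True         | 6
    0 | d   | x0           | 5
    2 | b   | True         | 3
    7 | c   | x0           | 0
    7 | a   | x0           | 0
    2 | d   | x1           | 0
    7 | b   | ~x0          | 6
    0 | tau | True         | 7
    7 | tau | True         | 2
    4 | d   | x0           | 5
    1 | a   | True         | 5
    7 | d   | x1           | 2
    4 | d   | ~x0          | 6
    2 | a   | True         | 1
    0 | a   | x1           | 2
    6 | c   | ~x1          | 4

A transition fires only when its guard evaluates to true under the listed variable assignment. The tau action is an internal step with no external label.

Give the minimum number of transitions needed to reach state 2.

BFS to 2:
  depth 0: {0}
  depth 1: {5,7}
  depth 2: {2}
2 enters at depth 2; path tau·tau

Answer: 2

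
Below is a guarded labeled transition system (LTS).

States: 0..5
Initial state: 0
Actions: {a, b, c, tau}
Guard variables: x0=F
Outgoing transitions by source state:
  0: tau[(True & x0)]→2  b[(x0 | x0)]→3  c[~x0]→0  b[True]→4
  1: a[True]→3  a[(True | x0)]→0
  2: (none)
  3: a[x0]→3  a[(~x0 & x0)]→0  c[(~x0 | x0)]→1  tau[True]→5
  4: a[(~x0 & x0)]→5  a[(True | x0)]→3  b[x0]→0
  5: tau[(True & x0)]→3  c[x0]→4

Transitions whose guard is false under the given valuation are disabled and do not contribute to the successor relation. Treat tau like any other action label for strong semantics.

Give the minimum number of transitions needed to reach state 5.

Breadth-first toward 5:
  L0 = {0}
  L1 = {4}
  L2 = {3}
  L3 = {1,5}
depth(5)=3, e.g. b·a·tau

Answer: 3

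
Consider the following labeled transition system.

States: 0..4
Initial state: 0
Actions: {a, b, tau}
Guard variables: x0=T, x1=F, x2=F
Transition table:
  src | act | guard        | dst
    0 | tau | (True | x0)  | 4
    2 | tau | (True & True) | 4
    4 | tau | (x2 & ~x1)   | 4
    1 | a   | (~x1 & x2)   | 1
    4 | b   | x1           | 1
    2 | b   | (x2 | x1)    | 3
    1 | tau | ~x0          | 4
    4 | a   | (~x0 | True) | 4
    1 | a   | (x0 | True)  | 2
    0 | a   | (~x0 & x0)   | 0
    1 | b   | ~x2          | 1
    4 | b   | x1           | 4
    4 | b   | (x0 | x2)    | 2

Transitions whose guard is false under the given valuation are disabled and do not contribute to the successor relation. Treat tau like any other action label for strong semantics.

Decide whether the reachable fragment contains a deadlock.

R = {0,2,4}
  0: tau→4  [1 out]
  2: tau→4  [1 out]
  4: a→4  b→2  [2 out]

Answer: DEADLOCK-FREE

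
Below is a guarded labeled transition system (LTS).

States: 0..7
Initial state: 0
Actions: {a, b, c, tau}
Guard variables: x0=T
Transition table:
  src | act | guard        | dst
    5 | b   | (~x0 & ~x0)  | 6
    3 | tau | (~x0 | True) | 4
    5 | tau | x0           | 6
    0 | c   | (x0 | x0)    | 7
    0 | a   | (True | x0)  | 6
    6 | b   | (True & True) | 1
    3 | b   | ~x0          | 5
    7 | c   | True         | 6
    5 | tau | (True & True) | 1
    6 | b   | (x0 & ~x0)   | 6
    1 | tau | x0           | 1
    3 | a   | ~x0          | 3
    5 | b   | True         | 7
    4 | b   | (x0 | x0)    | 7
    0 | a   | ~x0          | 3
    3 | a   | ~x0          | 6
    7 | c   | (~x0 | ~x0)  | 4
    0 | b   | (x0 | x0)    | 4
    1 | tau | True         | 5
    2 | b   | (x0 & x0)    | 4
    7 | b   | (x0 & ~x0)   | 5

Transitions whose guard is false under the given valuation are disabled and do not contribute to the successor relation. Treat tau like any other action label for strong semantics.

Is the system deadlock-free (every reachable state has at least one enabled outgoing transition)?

Reachable = {0,1,4,5,6,7}
  0: a→6  b→4  c→7  [deg 3]
  1: tau→1  tau→5  [deg 2]
  4: b→7  [deg 1]
  5: b→7  tau→1  tau→6  [deg 3]
  6: b→1  [deg 1]
  7: c→6  [deg 1]

Answer: DEADLOCK-FREE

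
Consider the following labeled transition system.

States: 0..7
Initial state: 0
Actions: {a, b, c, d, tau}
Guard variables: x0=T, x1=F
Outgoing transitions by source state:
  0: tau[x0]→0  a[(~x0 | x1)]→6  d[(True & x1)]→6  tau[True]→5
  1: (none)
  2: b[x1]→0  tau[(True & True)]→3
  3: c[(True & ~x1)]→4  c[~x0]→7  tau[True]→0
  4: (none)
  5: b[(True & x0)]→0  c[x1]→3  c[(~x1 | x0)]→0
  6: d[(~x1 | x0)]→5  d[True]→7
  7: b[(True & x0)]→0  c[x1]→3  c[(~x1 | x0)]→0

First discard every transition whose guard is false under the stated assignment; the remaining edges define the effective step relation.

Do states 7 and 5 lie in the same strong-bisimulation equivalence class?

Bisimulation quotient by refinement:
  round 0: {{0,1,2,3,4,5,6,7}}
  round 1: {{0,2},{1,4},{3},{5,7},{6}}
  round 2: {{0},{1,4},{2},{3},{5,7},{6}}
Fixed point at round 3; 6 class(es).
7∈{5,7}, 5∈{5,7}

Answer: BISIMILAR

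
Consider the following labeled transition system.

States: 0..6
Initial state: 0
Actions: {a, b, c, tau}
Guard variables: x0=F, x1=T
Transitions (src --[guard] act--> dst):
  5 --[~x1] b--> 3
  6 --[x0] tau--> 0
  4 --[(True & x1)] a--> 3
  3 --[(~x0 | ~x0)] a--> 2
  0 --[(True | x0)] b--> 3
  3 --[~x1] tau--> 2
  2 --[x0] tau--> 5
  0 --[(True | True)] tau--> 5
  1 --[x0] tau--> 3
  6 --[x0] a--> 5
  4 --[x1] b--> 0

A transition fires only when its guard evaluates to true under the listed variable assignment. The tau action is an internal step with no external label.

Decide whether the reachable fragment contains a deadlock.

Reach set: {0,2,3,5}
  0: b→3  tau→5  [2 exit(s)]
  2: ∅  [deadlock]
  3: a→2  [1 exit(s)]
  5: ∅  [deadlock]
witness 2: b·a

Answer: DEADLOCK at state 2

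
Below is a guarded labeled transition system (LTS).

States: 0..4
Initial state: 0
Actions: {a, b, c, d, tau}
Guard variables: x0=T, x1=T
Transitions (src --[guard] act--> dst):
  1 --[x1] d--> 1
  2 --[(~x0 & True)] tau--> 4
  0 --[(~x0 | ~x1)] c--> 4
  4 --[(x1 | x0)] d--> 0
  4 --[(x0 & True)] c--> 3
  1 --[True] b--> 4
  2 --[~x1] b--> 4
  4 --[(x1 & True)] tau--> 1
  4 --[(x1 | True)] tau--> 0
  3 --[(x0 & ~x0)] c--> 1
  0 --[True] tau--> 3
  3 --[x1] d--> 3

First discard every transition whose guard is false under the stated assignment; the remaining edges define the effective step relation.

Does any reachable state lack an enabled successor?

Answer: DEADLOCK-FREE

Trace:
Reachable = {0,3}
  0: tau→3  [1 exit(s)]
  3: d→3  [1 exit(s)]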